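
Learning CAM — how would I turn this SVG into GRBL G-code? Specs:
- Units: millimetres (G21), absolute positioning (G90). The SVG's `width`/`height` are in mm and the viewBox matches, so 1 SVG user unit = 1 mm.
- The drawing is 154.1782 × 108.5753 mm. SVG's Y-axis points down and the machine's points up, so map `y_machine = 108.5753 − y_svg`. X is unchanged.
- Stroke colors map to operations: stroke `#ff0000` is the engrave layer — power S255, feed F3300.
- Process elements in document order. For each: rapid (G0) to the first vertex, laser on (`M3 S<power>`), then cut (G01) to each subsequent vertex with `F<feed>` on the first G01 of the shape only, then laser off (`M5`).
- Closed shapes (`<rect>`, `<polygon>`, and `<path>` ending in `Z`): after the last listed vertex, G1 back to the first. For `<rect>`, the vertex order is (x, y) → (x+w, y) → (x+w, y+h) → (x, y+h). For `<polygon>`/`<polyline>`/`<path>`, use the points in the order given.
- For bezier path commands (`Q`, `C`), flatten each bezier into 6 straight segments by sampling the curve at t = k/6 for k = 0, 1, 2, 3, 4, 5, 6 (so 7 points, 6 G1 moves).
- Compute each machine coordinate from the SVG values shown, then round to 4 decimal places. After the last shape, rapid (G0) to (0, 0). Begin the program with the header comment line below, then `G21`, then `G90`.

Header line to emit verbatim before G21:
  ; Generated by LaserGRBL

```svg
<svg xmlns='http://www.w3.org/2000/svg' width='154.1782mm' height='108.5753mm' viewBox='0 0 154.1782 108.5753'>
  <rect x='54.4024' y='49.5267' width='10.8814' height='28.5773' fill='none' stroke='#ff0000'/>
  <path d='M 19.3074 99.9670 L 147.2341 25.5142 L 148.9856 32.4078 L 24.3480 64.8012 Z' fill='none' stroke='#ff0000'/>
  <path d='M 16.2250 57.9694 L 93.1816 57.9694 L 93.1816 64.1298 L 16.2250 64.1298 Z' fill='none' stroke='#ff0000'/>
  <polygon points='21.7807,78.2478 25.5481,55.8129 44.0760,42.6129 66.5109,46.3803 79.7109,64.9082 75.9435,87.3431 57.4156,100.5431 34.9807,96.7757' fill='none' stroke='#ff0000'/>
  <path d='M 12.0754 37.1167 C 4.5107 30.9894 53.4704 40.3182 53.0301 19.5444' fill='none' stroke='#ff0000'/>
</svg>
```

Since the viewBox matches the mm dimensions, user units are millimetres directly. The only transform is the Y-flip y_m = 108.5753 − y_svg.

Shape 1 is a rectangle drawn with `<rect>`. Its stroke #ff0000 means engrave at S255, F3300. After flipping Y the toolpath is (54.4024,59.0486) → (65.2838,59.0486) → (65.2838,30.4713) → (54.4024,30.4713) → (54.4024,59.0486), returning to the start.

Shape 2 is a closed polygon drawn with `<path>`. Its stroke #ff0000 means engrave at S255, F3300. After flipping Y the toolpath is (19.3074,8.6083) → (147.2341,83.0611) → (148.9856,76.1675) → (24.3480,43.7741) → (19.3074,8.6083), returning to the start.

Shape 3 is a rectangle drawn with `<path>`. Its stroke #ff0000 means engrave at S255, F3300. After flipping Y the toolpath is (16.2250,50.6059) → (93.1816,50.6059) → (93.1816,44.4455) → (16.2250,44.4455) → (16.2250,50.6059), returning to the start.

Shape 4 is a regular polygon drawn with `<polygon>`. Its stroke #ff0000 means engrave at S255, F3300. After flipping Y the toolpath is (21.7807,30.3275) → (25.5481,52.7624) → (44.0760,65.9624) → (66.5109,62.1950) → (79.7109,43.6671) → (75.9435,21.2322) → (57.4156,8.0322) → (34.9807,11.7996) → (21.7807,30.3275), returning to the start.

Shape 5 is a cubic bezier drawn with `<path>`. Its stroke #ff0000 means engrave at S255, F3300. After flipping Y the toolpath is (12.0754,71.4586) → (12.5130,73.4452) → (19.4290,74.1212) → (29.8811,74.7523) → (40.9269,76.6039) → (49.6240,80.9416) → (53.0301,89.0309).

; Generated by LaserGRBL
G21
G90
G0 X54.4024 Y59.0486
M3 S255
G01 X65.2838 Y59.0486 F3300
G01 X65.2838 Y30.4713
G01 X54.4024 Y30.4713
G01 X54.4024 Y59.0486
M5
G0 X19.3074 Y8.6083
M3 S255
G01 X147.2341 Y83.0611 F3300
G01 X148.9856 Y76.1675
G01 X24.3480 Y43.7741
G01 X19.3074 Y8.6083
M5
G0 X16.2250 Y50.6059
M3 S255
G01 X93.1816 Y50.6059 F3300
G01 X93.1816 Y44.4455
G01 X16.2250 Y44.4455
G01 X16.2250 Y50.6059
M5
G0 X21.7807 Y30.3275
M3 S255
G01 X25.5481 Y52.7624 F3300
G01 X44.0760 Y65.9624
G01 X66.5109 Y62.1950
G01 X79.7109 Y43.6671
G01 X75.9435 Y21.2322
G01 X57.4156 Y8.0322
G01 X34.9807 Y11.7996
G01 X21.7807 Y30.3275
M5
G0 X12.0754 Y71.4586
M3 S255
G01 X12.5130 Y73.4452 F3300
G01 X19.4290 Y74.1212
G01 X29.8811 Y74.7523
G01 X40.9269 Y76.6039
G01 X49.6240 Y80.9416
G01 X53.0301 Y89.0309
M5
G0 X0.0000 Y0.0000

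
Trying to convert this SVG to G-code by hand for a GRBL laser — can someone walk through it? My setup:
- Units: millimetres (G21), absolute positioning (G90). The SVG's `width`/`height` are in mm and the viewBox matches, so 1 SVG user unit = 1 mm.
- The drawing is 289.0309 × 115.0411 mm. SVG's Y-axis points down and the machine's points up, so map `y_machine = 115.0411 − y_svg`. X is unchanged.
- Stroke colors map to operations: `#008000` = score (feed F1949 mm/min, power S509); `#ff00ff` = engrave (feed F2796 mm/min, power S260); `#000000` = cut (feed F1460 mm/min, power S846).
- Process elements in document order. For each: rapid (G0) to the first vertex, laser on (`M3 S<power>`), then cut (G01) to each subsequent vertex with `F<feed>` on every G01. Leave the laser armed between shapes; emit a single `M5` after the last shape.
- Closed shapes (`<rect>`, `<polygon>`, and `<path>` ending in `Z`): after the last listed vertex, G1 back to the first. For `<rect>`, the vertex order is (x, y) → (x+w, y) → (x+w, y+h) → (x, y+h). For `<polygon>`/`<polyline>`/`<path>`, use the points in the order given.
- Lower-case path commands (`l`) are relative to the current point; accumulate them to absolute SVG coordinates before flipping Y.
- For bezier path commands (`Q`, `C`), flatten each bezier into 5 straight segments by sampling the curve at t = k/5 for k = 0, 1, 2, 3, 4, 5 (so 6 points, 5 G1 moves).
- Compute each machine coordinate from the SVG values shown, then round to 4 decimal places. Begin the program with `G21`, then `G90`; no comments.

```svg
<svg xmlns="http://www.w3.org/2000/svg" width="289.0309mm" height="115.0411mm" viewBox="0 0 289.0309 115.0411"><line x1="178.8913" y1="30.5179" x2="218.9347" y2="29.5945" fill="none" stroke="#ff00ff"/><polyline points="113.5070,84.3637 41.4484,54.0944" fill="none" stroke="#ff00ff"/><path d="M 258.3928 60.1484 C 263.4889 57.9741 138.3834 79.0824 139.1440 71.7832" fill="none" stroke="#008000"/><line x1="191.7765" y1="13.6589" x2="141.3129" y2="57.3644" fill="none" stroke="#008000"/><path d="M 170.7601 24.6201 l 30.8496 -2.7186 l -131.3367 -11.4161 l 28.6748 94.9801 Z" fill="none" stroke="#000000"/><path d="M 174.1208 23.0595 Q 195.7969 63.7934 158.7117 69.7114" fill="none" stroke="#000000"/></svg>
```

G21
G90
G0 X178.8913 Y84.5232
M3 S260
G01 X218.9347 Y85.4466 F2796
G0 X113.5070 Y30.6774
M3 S260
G01 X41.4484 Y60.9467 F2796
G0 X258.3928 Y54.8927
M3 S509
G01 X247.8748 Y53.8169 F1949
G01 X218.3997 Y49.6344 F1949
G01 X182.2587 Y44.8263 F1949
G01 X151.7430 Y41.8738 F1949
G01 X139.1440 Y43.2579 F1949
G0 X191.7765 Y101.3822
M3 S509
G01 X141.3129 Y57.6767 F1949
G0 X170.7601 Y90.4210
M3 S846
G01 X201.6097 Y93.1396 F1460
G01 X70.2730 Y104.5557 F1460
G01 X98.9478 Y9.5756 F1460
G01 X170.7601 Y90.4210 F1460
G0 X174.1208 Y91.9816
M3 S846
G01 X180.4408 Y77.0807 F1460
G01 X182.0599 Y64.9650 F1460
G01 X178.9781 Y55.6346 F1460
G01 X171.1953 Y49.0895 F1460
G01 X158.7117 Y45.3297 F1460
M5

Since the viewBox matches the mm dimensions, user units are millimetres directly. The only transform is the Y-flip y_m = 115.0411 − y_svg.

Shape 1 is a line segment drawn with `<line>`. Its stroke #ff00ff means engrave at S260, F2796. After flipping Y the toolpath is (178.8913,84.5232) → (218.9347,85.4466).

Shape 2 is a line segment drawn with `<polyline>`. Its stroke #ff00ff means engrave at S260, F2796. After flipping Y the toolpath is (113.5070,30.6774) → (41.4484,60.9467).

Shape 3 is a cubic bezier drawn with `<path>`. Its stroke #008000 means score at S509, F1949. After flipping Y the toolpath is (258.3928,54.8927) → (247.8748,53.8169) → (218.3997,49.6344) → (182.2587,44.8263) → (151.7430,41.8738) → (139.1440,43.2579).

Shape 4 is a line segment drawn with `<line>`. Its stroke #008000 means score at S509, F1949. After flipping Y the toolpath is (191.7765,101.3822) → (141.3129,57.6767).

Shape 5 is a closed polygon drawn with `<path>`. Its stroke #000000 means cut at S846, F1460. After flipping Y the toolpath is (170.7601,90.4210) → (201.6097,93.1396) → (70.2730,104.5557) → (98.9478,9.5756) → (170.7601,90.4210), returning to the start.

Shape 6 is a quadratic bezier drawn with `<path>`. Its stroke #000000 means cut at S846, F1460. After flipping Y the toolpath is (174.1208,91.9816) → (180.4408,77.0807) → (182.0599,64.9650) → (178.9781,55.6346) → (171.1953,49.0895) → (158.7117,45.3297).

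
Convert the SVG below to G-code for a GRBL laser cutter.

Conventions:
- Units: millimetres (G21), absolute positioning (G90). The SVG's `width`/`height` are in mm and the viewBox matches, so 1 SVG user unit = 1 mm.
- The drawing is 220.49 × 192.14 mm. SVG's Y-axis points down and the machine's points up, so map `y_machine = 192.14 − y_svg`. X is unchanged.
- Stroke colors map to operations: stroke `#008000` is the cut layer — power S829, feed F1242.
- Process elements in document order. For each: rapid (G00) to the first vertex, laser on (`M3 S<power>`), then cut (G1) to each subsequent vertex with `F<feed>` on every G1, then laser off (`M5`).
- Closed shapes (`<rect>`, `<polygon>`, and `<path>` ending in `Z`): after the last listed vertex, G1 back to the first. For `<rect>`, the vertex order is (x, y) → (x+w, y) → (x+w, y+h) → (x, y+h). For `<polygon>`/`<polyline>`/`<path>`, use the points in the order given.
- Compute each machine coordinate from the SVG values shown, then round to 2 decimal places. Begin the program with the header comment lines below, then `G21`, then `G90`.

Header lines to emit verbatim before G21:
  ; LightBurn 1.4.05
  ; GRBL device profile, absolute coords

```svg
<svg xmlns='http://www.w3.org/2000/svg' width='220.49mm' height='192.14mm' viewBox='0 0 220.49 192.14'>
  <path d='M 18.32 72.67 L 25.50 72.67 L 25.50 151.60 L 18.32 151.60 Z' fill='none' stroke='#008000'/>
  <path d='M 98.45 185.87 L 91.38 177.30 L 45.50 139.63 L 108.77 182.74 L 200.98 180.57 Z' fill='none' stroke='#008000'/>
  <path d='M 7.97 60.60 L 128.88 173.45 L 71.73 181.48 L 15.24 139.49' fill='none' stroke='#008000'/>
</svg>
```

Since the viewBox matches the mm dimensions, user units are millimetres directly. The only transform is the Y-flip y_m = 192.14 − y_svg.

Shape 1 is a rectangle drawn with `<path>`. Its stroke #008000 means cut at S829, F1242. After flipping Y the toolpath is (18.32,119.47) → (25.50,119.47) → (25.50,40.54) → (18.32,40.54) → (18.32,119.47), returning to the start.

Shape 2 is a closed polygon drawn with `<path>`. Its stroke #008000 means cut at S829, F1242. After flipping Y the toolpath is (98.45,6.27) → (91.38,14.84) → (45.50,52.51) → (108.77,9.40) → (200.98,11.57) → (98.45,6.27), returning to the start.

Shape 3 is a open polyline drawn with `<path>`. Its stroke #008000 means cut at S829, F1242. After flipping Y the toolpath is (7.97,131.54) → (128.88,18.69) → (71.73,10.66) → (15.24,52.65).

; LightBurn 1.4.05
; GRBL device profile, absolute coords
G21
G90
G00 X18.32 Y119.47
M3 S829
G1 X25.50 Y119.47 F1242
G1 X25.50 Y40.54 F1242
G1 X18.32 Y40.54 F1242
G1 X18.32 Y119.47 F1242
M5
G00 X98.45 Y6.27
M3 S829
G1 X91.38 Y14.84 F1242
G1 X45.50 Y52.51 F1242
G1 X108.77 Y9.40 F1242
G1 X200.98 Y11.57 F1242
G1 X98.45 Y6.27 F1242
M5
G00 X7.97 Y131.54
M3 S829
G1 X128.88 Y18.69 F1242
G1 X71.73 Y10.66 F1242
G1 X15.24 Y52.65 F1242
M5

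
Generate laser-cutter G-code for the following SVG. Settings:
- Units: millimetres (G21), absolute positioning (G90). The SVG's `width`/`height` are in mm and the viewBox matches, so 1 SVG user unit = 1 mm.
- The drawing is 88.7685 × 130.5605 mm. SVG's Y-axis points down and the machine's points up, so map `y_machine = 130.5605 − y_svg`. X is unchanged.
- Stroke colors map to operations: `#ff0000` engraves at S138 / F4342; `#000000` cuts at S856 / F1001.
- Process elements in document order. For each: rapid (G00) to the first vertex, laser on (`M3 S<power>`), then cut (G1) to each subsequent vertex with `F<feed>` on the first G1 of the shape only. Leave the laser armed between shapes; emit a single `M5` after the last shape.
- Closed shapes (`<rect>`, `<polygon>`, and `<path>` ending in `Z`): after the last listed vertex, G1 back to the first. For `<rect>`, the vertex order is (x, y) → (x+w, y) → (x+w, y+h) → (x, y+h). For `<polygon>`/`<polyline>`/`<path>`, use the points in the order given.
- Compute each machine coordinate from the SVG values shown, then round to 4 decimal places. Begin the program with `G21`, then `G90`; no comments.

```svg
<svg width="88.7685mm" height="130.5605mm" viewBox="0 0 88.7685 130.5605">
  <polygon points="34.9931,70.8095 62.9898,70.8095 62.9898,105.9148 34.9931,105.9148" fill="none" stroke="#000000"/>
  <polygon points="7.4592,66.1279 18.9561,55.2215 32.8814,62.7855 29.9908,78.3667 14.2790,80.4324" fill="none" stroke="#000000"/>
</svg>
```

G21
G90
G00 X34.9931 Y59.7510
M3 S856
G1 X62.9898 Y59.7510 F1001
G1 X62.9898 Y24.6457
G1 X34.9931 Y24.6457
G1 X34.9931 Y59.7510
G00 X7.4592 Y64.4326
M3 S856
G1 X18.9561 Y75.3390 F1001
G1 X32.8814 Y67.7750
G1 X29.9908 Y52.1938
G1 X14.2790 Y50.1281
G1 X7.4592 Y64.4326
M5

viewBox `0 0 88.7685 130.5605` with mm width/height → 1 unit = 1 mm. Flip: y_m = 130.5605 − y_svg.

**Shape 1** — `<polygon>` rectangle, stroke `#000000` → cut (S856, F1001). Machine vertices: (34.9931,59.7510) → (62.9898,59.7510) → (62.9898,24.6457) → (34.9931,24.6457) → (34.9931,59.7510). Closed: final G1 returns to the first vertex.

**Shape 2** — `<polygon>` regular polygon, stroke `#000000` → cut (S856, F1001). Machine vertices: (7.4592,64.4326) → (18.9561,75.3390) → (32.8814,67.7750) → (29.9908,52.1938) → (14.2790,50.1281) → (7.4592,64.4326). Closed: final G1 returns to the first vertex.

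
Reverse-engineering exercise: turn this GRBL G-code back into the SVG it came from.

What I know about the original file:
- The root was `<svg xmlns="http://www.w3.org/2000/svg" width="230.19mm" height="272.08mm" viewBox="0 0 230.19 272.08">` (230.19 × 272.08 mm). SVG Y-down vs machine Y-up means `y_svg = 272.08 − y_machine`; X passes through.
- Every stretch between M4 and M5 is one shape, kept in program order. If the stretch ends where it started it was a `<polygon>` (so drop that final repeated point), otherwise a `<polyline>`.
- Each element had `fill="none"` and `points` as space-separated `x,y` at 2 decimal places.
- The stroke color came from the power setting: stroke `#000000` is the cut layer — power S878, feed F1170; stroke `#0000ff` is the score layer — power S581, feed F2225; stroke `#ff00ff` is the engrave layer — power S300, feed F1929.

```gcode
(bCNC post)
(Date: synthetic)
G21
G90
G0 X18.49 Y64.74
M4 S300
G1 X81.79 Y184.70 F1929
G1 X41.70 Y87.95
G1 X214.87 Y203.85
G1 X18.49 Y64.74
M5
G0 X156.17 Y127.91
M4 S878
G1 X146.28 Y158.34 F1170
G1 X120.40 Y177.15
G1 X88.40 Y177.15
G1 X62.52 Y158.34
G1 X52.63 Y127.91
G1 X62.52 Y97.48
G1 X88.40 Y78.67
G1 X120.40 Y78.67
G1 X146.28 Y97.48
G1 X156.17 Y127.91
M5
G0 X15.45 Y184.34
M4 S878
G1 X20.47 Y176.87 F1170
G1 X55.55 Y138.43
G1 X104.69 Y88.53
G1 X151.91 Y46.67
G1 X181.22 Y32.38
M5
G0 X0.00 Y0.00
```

<svg xmlns="http://www.w3.org/2000/svg" width="230.19mm" height="272.08mm" viewBox="0 0 230.19 272.08">
  <polygon points="18.49,207.34 81.79,87.38 41.70,184.13 214.87,68.23" fill="none" stroke="#ff00ff"/>
  <polygon points="156.17,144.17 146.28,113.74 120.40,94.93 88.40,94.93 62.52,113.74 52.63,144.17 62.52,174.60 88.40,193.41 120.40,193.41 146.28,174.60" fill="none" stroke="#000000"/>
  <polyline points="15.45,87.74 20.47,95.21 55.55,133.65 104.69,183.55 151.91,225.41 181.22,239.70" fill="none" stroke="#000000"/>
</svg>

Machine Y-up, SVG Y-down with viewBox height 272.08, so y_svg = 272.08 − y_machine; X carries over.

Run 1: the run's S300 means `#ff00ff` (engrave). The run returns to its start, so emit a `<polygon>` with points (Y-flipped): 18.49,207.34 81.79,87.38 41.70,184.13 214.87,68.23.

Run 2: power S878 maps to stroke `#000000` (cut). The run returns to its start, so emit a `<polygon>` with points (Y-flipped): 156.17,144.17 146.28,113.74 120.40,94.93 88.40,94.93 62.52,113.74 52.63,144.17 62.52,174.60 88.40,193.41 120.40,193.41 146.28,174.60.

Run 3: power S878 maps to stroke `#000000` (cut). The run is open, so emit a `<polyline>` with points (Y-flipped): 15.45,87.74 20.47,95.21 55.55,133.65 104.69,183.55 151.91,225.41 181.22,239.70.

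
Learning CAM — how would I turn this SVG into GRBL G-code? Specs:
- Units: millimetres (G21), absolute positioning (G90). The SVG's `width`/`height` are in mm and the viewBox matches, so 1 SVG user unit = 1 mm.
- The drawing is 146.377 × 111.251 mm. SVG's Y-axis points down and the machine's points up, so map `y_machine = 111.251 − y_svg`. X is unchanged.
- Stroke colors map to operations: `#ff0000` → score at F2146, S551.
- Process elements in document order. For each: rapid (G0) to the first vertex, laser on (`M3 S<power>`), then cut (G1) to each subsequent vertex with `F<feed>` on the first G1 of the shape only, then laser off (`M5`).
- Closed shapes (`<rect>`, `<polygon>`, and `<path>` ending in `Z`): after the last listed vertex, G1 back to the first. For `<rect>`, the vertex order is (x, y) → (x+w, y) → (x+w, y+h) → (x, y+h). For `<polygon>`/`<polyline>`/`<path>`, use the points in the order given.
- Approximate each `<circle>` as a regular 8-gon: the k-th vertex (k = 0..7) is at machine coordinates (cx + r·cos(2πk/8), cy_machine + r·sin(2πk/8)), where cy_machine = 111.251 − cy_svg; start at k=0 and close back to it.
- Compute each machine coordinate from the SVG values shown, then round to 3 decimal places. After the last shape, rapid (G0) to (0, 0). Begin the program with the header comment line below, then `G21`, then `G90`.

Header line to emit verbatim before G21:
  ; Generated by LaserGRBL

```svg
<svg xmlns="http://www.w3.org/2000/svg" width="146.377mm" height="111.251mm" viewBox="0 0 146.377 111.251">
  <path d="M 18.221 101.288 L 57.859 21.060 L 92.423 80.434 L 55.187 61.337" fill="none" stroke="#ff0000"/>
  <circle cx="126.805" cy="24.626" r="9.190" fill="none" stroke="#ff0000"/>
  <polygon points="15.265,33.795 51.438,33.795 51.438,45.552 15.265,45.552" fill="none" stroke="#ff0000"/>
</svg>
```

1 u = 1 mm; y_m = 111.251 − y.

[1] `<path>` open polyline, #ff0000→score S551 F2146: (18.221,9.963) → (57.859,90.191) → (92.423,30.817) → (55.187,49.914)

[2] `<circle>` circle, #ff0000→score S551 F2146: (135.995,86.625) → (133.303,93.123) → (126.805,95.815) → (120.307,93.123) → (117.615,86.625) → (120.307,80.127) → (126.805,77.435) → (133.303,80.127) → (135.995,86.625) (closed)

[3] `<polygon>` rectangle, #ff0000→score S551 F2146: (15.265,77.456) → (51.438,77.456) → (51.438,65.699) → (15.265,65.699) → (15.265,77.456) (closed)

; Generated by LaserGRBL
G21
G90
G0 X18.221 Y9.963
M3 S551
G1 X57.859 Y90.191 F2146
G1 X92.423 Y30.817
G1 X55.187 Y49.914
M5
G0 X135.995 Y86.625
M3 S551
G1 X133.303 Y93.123 F2146
G1 X126.805 Y95.815
G1 X120.307 Y93.123
G1 X117.615 Y86.625
G1 X120.307 Y80.127
G1 X126.805 Y77.435
G1 X133.303 Y80.127
G1 X135.995 Y86.625
M5
G0 X15.265 Y77.456
M3 S551
G1 X51.438 Y77.456 F2146
G1 X51.438 Y65.699
G1 X15.265 Y65.699
G1 X15.265 Y77.456
M5
G0 X0.000 Y0.000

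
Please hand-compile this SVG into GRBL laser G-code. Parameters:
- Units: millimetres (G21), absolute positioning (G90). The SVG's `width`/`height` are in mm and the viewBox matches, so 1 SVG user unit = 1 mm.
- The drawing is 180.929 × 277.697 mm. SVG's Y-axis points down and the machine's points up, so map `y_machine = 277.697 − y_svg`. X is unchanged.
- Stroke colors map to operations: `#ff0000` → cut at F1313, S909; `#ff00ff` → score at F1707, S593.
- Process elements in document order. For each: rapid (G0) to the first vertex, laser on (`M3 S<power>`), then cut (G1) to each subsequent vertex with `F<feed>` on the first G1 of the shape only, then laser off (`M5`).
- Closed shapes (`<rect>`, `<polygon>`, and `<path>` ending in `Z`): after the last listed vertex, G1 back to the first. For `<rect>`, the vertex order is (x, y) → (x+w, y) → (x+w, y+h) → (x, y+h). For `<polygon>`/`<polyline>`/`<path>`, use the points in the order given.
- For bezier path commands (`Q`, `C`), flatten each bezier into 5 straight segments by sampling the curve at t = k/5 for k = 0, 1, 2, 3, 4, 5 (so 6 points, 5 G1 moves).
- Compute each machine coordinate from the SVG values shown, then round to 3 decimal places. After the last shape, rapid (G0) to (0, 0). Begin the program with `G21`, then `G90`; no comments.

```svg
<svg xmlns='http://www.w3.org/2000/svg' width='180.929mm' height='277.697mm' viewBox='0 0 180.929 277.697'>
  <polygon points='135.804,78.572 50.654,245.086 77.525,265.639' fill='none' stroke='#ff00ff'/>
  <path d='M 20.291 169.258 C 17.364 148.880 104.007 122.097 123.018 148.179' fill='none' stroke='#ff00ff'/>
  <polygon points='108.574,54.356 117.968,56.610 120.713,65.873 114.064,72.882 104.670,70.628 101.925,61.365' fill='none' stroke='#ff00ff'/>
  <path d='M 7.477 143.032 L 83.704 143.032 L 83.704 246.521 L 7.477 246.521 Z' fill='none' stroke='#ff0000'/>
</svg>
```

1 u = 1 mm; y_m = 277.697 − y.

[1] `<polygon>` closed polygon, #ff00ff→score S593 F1707: (135.804,199.125) → (50.654,32.611) → (77.525,12.058) → (135.804,199.125) (closed)

[2] `<path>` cubic bezier, #ff00ff→score S593 F1707: (20.291,108.439) → (28.026,120.960) → (49.711,132.174) → (77.802,139.234) → (104.753,139.298) → (123.018,129.518)

[3] `<polygon>` regular polygon, #ff00ff→score S593 F1707: (108.574,223.341) → (117.968,221.087) → (120.713,211.824) → (114.064,204.815) → (104.670,207.069) → (101.925,216.332) → (108.574,223.341) (closed)

[4] `<path>` rectangle, #ff0000→cut S909 F1313: (7.477,134.665) → (83.704,134.665) → (83.704,31.176) → (7.477,31.176) → (7.477,134.665) (closed)

G21
G90
G0 X135.804 Y199.125
M3 S593
G1 X50.654 Y32.611 F1707
G1 X77.525 Y12.058
G1 X135.804 Y199.125
M5
G0 X20.291 Y108.439
M3 S593
G1 X28.026 Y120.960 F1707
G1 X49.711 Y132.174
G1 X77.802 Y139.234
G1 X104.753 Y139.298
G1 X123.018 Y129.518
M5
G0 X108.574 Y223.341
M3 S593
G1 X117.968 Y221.087 F1707
G1 X120.713 Y211.824
G1 X114.064 Y204.815
G1 X104.670 Y207.069
G1 X101.925 Y216.332
G1 X108.574 Y223.341
M5
G0 X7.477 Y134.665
M3 S909
G1 X83.704 Y134.665 F1313
G1 X83.704 Y31.176
G1 X7.477 Y31.176
G1 X7.477 Y134.665
M5
G0 X0.000 Y0.000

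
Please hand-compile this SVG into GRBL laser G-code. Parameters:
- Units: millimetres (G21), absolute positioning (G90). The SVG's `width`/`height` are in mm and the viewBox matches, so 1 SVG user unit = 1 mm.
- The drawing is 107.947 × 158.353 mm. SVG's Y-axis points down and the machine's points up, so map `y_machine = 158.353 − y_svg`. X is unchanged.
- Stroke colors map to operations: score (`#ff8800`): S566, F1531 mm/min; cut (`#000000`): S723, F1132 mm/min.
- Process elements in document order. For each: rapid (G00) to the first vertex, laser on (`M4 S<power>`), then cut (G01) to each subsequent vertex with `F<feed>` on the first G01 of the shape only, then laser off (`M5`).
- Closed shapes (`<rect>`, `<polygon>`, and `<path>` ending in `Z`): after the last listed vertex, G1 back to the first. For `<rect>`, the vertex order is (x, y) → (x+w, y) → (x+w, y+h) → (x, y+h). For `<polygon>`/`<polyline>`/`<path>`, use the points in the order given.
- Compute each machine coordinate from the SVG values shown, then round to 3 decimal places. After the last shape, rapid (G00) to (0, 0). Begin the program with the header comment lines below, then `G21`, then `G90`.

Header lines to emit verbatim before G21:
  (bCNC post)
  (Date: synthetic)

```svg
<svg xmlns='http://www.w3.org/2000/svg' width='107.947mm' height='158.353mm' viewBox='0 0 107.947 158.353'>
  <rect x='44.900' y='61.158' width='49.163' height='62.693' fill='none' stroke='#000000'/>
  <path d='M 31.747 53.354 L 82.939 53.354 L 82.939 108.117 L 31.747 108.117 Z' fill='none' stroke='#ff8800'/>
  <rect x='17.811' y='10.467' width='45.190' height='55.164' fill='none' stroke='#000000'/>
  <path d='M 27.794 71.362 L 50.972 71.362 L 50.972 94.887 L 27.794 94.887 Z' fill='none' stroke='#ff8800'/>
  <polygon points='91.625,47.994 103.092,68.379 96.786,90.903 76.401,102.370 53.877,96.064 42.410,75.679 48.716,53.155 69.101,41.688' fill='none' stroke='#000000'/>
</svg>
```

viewBox `0 0 107.947 158.353` with mm width/height → 1 unit = 1 mm. Flip: y_m = 158.353 − y_svg.

**Shape 1** — `<rect>` rectangle, stroke `#000000` → cut (S723, F1132). Machine vertices: (44.900,97.195) → (94.063,97.195) → (94.063,34.502) → (44.900,34.502) → (44.900,97.195). Closed: final G1 returns to the first vertex.

**Shape 2** — `<path>` rectangle, stroke `#ff8800` → score (S566, F1531). Machine vertices: (31.747,104.999) → (82.939,104.999) → (82.939,50.236) → (31.747,50.236) → (31.747,104.999). Closed: final G1 returns to the first vertex.

**Shape 3** — `<rect>` rectangle, stroke `#000000` → cut (S723, F1132). Machine vertices: (17.811,147.886) → (63.001,147.886) → (63.001,92.722) → (17.811,92.722) → (17.811,147.886). Closed: final G1 returns to the first vertex.

**Shape 4** — `<path>` rectangle, stroke `#ff8800` → score (S566, F1531). Machine vertices: (27.794,86.991) → (50.972,86.991) → (50.972,63.466) → (27.794,63.466) → (27.794,86.991). Closed: final G1 returns to the first vertex.

**Shape 5** — `<polygon>` regular polygon, stroke `#000000` → cut (S723, F1132). Machine vertices: (91.625,110.359) → (103.092,89.974) → (96.786,67.450) → (76.401,55.983) → (53.877,62.289) → (42.410,82.674) → (48.716,105.198) → (69.101,116.665) → (91.625,110.359). Closed: final G1 returns to the first vertex.

(bCNC post)
(Date: synthetic)
G21
G90
G00 X44.900 Y97.195
M4 S723
G01 X94.063 Y97.195 F1132
G01 X94.063 Y34.502
G01 X44.900 Y34.502
G01 X44.900 Y97.195
M5
G00 X31.747 Y104.999
M4 S566
G01 X82.939 Y104.999 F1531
G01 X82.939 Y50.236
G01 X31.747 Y50.236
G01 X31.747 Y104.999
M5
G00 X17.811 Y147.886
M4 S723
G01 X63.001 Y147.886 F1132
G01 X63.001 Y92.722
G01 X17.811 Y92.722
G01 X17.811 Y147.886
M5
G00 X27.794 Y86.991
M4 S566
G01 X50.972 Y86.991 F1531
G01 X50.972 Y63.466
G01 X27.794 Y63.466
G01 X27.794 Y86.991
M5
G00 X91.625 Y110.359
M4 S723
G01 X103.092 Y89.974 F1132
G01 X96.786 Y67.450
G01 X76.401 Y55.983
G01 X53.877 Y62.289
G01 X42.410 Y82.674
G01 X48.716 Y105.198
G01 X69.101 Y116.665
G01 X91.625 Y110.359
M5
G00 X0.000 Y0.000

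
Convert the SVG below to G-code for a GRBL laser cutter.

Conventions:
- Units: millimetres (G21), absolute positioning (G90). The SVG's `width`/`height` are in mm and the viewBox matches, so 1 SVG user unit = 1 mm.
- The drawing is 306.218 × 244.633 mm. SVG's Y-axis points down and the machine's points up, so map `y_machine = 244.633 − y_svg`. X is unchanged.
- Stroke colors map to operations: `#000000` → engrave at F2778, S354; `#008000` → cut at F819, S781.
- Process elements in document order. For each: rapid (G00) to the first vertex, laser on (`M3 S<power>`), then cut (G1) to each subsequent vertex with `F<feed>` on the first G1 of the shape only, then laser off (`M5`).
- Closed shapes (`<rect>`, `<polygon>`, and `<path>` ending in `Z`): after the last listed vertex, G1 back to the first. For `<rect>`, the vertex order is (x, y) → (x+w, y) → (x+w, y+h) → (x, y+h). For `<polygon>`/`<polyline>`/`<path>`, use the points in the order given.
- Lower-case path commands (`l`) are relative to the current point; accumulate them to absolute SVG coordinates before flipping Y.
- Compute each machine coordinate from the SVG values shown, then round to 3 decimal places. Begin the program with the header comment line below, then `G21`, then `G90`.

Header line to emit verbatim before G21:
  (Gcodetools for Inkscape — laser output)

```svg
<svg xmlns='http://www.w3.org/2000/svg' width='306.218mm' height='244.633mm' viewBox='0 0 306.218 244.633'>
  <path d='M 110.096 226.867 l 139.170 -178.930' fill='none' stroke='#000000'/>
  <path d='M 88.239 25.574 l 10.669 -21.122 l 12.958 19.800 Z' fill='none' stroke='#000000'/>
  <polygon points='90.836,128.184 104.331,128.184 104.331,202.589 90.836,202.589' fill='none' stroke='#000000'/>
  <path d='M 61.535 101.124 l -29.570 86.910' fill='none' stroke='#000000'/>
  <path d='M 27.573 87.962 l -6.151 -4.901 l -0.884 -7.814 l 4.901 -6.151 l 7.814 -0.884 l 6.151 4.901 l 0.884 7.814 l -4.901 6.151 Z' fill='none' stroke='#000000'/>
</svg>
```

Since the viewBox matches the mm dimensions, user units are millimetres directly. The only transform is the Y-flip y_m = 244.633 − y_svg.

Shape 1 is a line segment drawn with `<path>`. Its stroke #000000 means engrave at S354, F2778. After flipping Y the toolpath is (110.096,17.766) → (249.266,196.696).

Shape 2 is a regular polygon drawn with `<path>`. Its stroke #000000 means engrave at S354, F2778. After flipping Y the toolpath is (88.239,219.059) → (98.908,240.181) → (111.866,220.381) → (88.239,219.059), returning to the start.

Shape 3 is a rectangle drawn with `<polygon>`. Its stroke #000000 means engrave at S354, F2778. After flipping Y the toolpath is (90.836,116.449) → (104.331,116.449) → (104.331,42.044) → (90.836,42.044) → (90.836,116.449), returning to the start.

Shape 4 is a line segment drawn with `<path>`. Its stroke #000000 means engrave at S354, F2778. After flipping Y the toolpath is (61.535,143.509) → (31.965,56.599).

Shape 5 is a regular polygon drawn with `<path>`. Its stroke #000000 means engrave at S354, F2778. After flipping Y the toolpath is (27.573,156.671) → (21.422,161.572) → (20.538,169.386) → (25.439,175.537) → (33.253,176.421) → (39.404,171.520) → (40.288,163.706) → (35.387,157.555) → (27.573,156.671), returning to the start.

(Gcodetools for Inkscape — laser output)
G21
G90
G00 X110.096 Y17.766
M3 S354
G1 X249.266 Y196.696 F2778
M5
G00 X88.239 Y219.059
M3 S354
G1 X98.908 Y240.181 F2778
G1 X111.866 Y220.381
G1 X88.239 Y219.059
M5
G00 X90.836 Y116.449
M3 S354
G1 X104.331 Y116.449 F2778
G1 X104.331 Y42.044
G1 X90.836 Y42.044
G1 X90.836 Y116.449
M5
G00 X61.535 Y143.509
M3 S354
G1 X31.965 Y56.599 F2778
M5
G00 X27.573 Y156.671
M3 S354
G1 X21.422 Y161.572 F2778
G1 X20.538 Y169.386
G1 X25.439 Y175.537
G1 X33.253 Y176.421
G1 X39.404 Y171.520
G1 X40.288 Y163.706
G1 X35.387 Y157.555
G1 X27.573 Y156.671
M5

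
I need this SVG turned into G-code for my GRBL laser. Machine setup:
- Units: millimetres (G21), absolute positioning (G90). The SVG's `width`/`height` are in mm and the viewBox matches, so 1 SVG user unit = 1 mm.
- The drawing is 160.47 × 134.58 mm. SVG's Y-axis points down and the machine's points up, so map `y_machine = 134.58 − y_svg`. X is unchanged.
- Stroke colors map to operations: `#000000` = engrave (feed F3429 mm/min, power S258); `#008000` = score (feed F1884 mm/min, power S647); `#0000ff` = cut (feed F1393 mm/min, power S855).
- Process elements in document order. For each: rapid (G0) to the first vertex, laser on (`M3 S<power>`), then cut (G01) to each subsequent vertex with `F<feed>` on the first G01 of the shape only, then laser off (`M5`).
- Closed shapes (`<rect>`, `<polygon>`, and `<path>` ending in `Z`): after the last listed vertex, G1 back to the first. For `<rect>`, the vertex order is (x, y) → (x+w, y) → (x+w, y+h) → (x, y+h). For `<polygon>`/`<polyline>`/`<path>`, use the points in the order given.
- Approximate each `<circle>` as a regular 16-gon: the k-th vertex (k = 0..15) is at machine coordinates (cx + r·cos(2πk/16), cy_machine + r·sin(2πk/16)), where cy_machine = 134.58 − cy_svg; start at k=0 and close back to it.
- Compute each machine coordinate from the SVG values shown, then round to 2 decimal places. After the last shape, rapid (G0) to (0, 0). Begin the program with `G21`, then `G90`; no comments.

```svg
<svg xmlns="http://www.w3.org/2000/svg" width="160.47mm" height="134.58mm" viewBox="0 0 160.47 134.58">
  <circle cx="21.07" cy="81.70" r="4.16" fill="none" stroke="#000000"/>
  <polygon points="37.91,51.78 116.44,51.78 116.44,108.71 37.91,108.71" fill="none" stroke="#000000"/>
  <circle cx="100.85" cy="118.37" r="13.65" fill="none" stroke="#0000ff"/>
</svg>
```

1 u = 1 mm; y_m = 134.58 − y.

[1] `<circle>` circle, #000000→engrave S258 F3429: (25.23,52.88) → (24.91,54.47) → (24.01,55.82) → (22.66,56.72) → (21.07,57.04) → (19.48,56.72) → (18.13,55.82) → (17.23,54.47) → (16.91,52.88) → (17.23,51.29) → (18.13,49.94) → (19.48,49.04) → (21.07,48.72) → (22.66,49.04) → (24.01,49.94) → (24.91,51.29) → (25.23,52.88) (closed)

[2] `<polygon>` rectangle, #000000→engrave S258 F3429: (37.91,82.80) → (116.44,82.80) → (116.44,25.87) → (37.91,25.87) → (37.91,82.80) (closed)

[3] `<circle>` circle, #0000ff→cut S855 F1393: (114.50,16.21) → (113.46,21.43) → (110.50,25.86) → (106.07,28.82) → (100.85,29.86) → (95.63,28.82) → (91.20,25.86) → (88.24,21.43) → (87.20,16.21) → (88.24,10.99) → (91.20,6.56) → (95.63,3.60) → (100.85,2.56) → (106.07,3.60) → (110.50,6.56) → (113.46,10.99) → (114.50,16.21) (closed)

G21
G90
G0 X25.23 Y52.88
M3 S258
G01 X24.91 Y54.47 F3429
G01 X24.01 Y55.82
G01 X22.66 Y56.72
G01 X21.07 Y57.04
G01 X19.48 Y56.72
G01 X18.13 Y55.82
G01 X17.23 Y54.47
G01 X16.91 Y52.88
G01 X17.23 Y51.29
G01 X18.13 Y49.94
G01 X19.48 Y49.04
G01 X21.07 Y48.72
G01 X22.66 Y49.04
G01 X24.01 Y49.94
G01 X24.91 Y51.29
G01 X25.23 Y52.88
M5
G0 X37.91 Y82.80
M3 S258
G01 X116.44 Y82.80 F3429
G01 X116.44 Y25.87
G01 X37.91 Y25.87
G01 X37.91 Y82.80
M5
G0 X114.50 Y16.21
M3 S855
G01 X113.46 Y21.43 F1393
G01 X110.50 Y25.86
G01 X106.07 Y28.82
G01 X100.85 Y29.86
G01 X95.63 Y28.82
G01 X91.20 Y25.86
G01 X88.24 Y21.43
G01 X87.20 Y16.21
G01 X88.24 Y10.99
G01 X91.20 Y6.56
G01 X95.63 Y3.60
G01 X100.85 Y2.56
G01 X106.07 Y3.60
G01 X110.50 Y6.56
G01 X113.46 Y10.99
G01 X114.50 Y16.21
M5
G0 X0.00 Y0.00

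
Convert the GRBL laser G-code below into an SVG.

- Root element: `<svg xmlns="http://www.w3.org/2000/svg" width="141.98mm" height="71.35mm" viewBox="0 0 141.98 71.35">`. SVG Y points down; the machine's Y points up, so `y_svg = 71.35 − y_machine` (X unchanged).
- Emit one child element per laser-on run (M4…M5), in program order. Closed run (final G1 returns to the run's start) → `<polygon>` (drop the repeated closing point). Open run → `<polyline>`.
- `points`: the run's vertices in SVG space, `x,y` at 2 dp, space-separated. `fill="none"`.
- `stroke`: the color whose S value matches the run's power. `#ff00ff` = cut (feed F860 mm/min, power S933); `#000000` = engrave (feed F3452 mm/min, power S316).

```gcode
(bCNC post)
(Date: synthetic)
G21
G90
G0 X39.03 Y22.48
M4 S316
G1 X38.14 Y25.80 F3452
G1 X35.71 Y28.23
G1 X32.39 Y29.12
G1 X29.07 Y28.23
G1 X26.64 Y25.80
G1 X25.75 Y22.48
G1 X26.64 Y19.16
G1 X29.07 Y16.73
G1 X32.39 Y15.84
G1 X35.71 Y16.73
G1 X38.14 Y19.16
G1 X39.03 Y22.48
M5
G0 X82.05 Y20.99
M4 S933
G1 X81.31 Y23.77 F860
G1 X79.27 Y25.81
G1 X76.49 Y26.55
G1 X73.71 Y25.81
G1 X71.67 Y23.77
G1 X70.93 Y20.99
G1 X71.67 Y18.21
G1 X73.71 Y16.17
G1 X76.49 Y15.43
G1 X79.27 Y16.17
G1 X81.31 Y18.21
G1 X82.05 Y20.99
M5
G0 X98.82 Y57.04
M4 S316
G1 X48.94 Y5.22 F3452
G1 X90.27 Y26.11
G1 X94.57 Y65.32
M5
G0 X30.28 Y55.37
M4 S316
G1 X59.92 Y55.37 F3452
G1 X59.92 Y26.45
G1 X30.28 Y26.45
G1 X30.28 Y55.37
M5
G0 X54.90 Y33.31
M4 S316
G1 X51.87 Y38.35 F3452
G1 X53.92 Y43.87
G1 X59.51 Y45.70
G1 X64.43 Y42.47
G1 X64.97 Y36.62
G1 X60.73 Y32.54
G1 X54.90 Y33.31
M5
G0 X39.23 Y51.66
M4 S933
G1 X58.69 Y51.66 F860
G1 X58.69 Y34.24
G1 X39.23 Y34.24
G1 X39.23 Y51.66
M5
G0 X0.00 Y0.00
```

<svg xmlns="http://www.w3.org/2000/svg" width="141.98mm" height="71.35mm" viewBox="0 0 141.98 71.35">
  <polygon points="39.03,48.87 38.14,45.55 35.71,43.12 32.39,42.23 29.07,43.12 26.64,45.55 25.75,48.87 26.64,52.19 29.07,54.62 32.39,55.51 35.71,54.62 38.14,52.19" fill="none" stroke="#000000"/>
  <polygon points="82.05,50.36 81.31,47.58 79.27,45.54 76.49,44.80 73.71,45.54 71.67,47.58 70.93,50.36 71.67,53.14 73.71,55.18 76.49,55.92 79.27,55.18 81.31,53.14" fill="none" stroke="#ff00ff"/>
  <polyline points="98.82,14.31 48.94,66.13 90.27,45.24 94.57,6.03" fill="none" stroke="#000000"/>
  <polygon points="30.28,15.98 59.92,15.98 59.92,44.90 30.28,44.90" fill="none" stroke="#000000"/>
  <polygon points="54.90,38.04 51.87,33.00 53.92,27.48 59.51,25.65 64.43,28.88 64.97,34.73 60.73,38.81" fill="none" stroke="#000000"/>
  <polygon points="39.23,19.69 58.69,19.69 58.69,37.11 39.23,37.11" fill="none" stroke="#ff00ff"/>
</svg>

Each laser-on run becomes one SVG element. Flip Y back into SVG space with y_svg = 71.35 − y_machine.

Run 1: S316 ⇒ engrave layer `#000000`. The run returns to its start, so emit a `<polygon>` with points (Y-flipped): 39.03,48.87 38.14,45.55 35.71,43.12 32.39,42.23 29.07,43.12 26.64,45.55 25.75,48.87 26.64,52.19 29.07,54.62 32.39,55.51 35.71,54.62 38.14,52.19.

Run 2: power S933 maps to stroke `#ff00ff` (cut). The run returns to its start, so emit a `<polygon>` with points (Y-flipped): 82.05,50.36 81.31,47.58 79.27,45.54 76.49,44.80 73.71,45.54 71.67,47.58 70.93,50.36 71.67,53.14 73.71,55.18 76.49,55.92 79.27,55.18 81.31,53.14.

Run 3: the run's S316 means `#000000` (engrave). The run is open, so emit a `<polyline>` with points (Y-flipped): 98.82,14.31 48.94,66.13 90.27,45.24 94.57,6.03.

Run 4: power S316 maps to stroke `#000000` (engrave). The run returns to its start, so emit a `<polygon>` with points (Y-flipped): 30.28,15.98 59.92,15.98 59.92,44.90 30.28,44.90.

Run 5: the run's S316 means `#000000` (engrave). The run returns to its start, so emit a `<polygon>` with points (Y-flipped): 54.90,38.04 51.87,33.00 53.92,27.48 59.51,25.65 64.43,28.88 64.97,34.73 60.73,38.81.

Run 6: S933 ⇒ cut layer `#ff00ff`. The run returns to its start, so emit a `<polygon>` with points (Y-flipped): 39.23,19.69 58.69,19.69 58.69,37.11 39.23,37.11.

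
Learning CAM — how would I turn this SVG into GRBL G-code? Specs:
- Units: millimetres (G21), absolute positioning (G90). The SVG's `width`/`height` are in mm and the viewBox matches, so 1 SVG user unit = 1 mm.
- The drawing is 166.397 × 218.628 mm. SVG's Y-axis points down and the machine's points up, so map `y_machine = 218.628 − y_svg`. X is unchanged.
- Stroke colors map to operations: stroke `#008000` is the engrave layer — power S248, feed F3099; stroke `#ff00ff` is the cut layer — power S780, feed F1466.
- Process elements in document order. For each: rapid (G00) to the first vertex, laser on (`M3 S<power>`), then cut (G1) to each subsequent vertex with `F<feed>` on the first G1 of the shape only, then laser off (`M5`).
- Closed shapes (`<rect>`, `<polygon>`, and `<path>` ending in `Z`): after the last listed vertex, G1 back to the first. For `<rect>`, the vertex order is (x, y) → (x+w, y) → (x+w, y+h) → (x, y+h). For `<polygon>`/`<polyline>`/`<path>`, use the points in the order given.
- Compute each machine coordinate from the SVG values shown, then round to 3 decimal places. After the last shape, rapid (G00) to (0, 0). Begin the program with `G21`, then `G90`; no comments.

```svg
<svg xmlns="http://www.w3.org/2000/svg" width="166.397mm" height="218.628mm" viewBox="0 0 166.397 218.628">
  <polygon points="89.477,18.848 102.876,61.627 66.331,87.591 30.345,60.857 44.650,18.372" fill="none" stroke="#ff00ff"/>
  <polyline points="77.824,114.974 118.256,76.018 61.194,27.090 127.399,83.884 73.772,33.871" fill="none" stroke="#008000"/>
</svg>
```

viewBox `0 0 166.397 218.628` with mm width/height → 1 unit = 1 mm. Flip: y_m = 218.628 − y_svg.

**Shape 1** — `<polygon>` regular polygon, stroke `#ff00ff` → cut (S780, F1466). Machine vertices: (89.477,199.780) → (102.876,157.001) → (66.331,131.037) → (30.345,157.771) → (44.650,200.256) → (89.477,199.780). Closed: final G1 returns to the first vertex.

**Shape 2** — `<polyline>` open polyline, stroke `#008000` → engrave (S248, F3099). Machine vertices: (77.824,103.654) → (118.256,142.610) → (61.194,191.538) → (127.399,134.744) → (73.772,184.757). Open path.

G21
G90
G00 X89.477 Y199.780
M3 S780
G1 X102.876 Y157.001 F1466
G1 X66.331 Y131.037
G1 X30.345 Y157.771
G1 X44.650 Y200.256
G1 X89.477 Y199.780
M5
G00 X77.824 Y103.654
M3 S248
G1 X118.256 Y142.610 F3099
G1 X61.194 Y191.538
G1 X127.399 Y134.744
G1 X73.772 Y184.757
M5
G00 X0.000 Y0.000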